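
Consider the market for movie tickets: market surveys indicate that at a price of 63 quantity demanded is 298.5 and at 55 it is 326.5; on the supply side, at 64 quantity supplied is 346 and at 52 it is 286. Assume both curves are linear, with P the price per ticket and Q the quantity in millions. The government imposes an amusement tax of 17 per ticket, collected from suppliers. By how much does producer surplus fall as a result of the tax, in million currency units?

Producer surplus falls by 2089.5 million.

Demand slope: (326.5 − 298.5)/(55 − 63) = -3.5, so Qd = 519 − 3.5P.
Supply slope: (286 − 346)/(52 − 64) = 5, so Qs = 5P + 26.
Without the tax, 519 − 3.5P = 5P + 26 gives 8.5P = 493, so P* = 58 and Q* = 316.
With the tax collected from suppliers, supply shifts: Qs = 5(P − 17) + 26.
Solving gives Q = 281 with consumers paying 68 and suppliers receiving 51 (the 17 wedge).
ΔPS is the trapezoid between Q = 281 and Q = 316 of height 7: ½ · (316 + 281) · 7 = 2089.5.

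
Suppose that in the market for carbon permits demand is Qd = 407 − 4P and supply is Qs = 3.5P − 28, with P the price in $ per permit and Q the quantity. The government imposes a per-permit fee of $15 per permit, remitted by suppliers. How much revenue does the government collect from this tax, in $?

Before the tax: set 407 − 4P = 3.5P − 28 → P* = $58, Q* = 175.
With the tax collected from suppliers, supply shifts: Qs = 3.5(P − 15) − 28.
New equilibrium: consumers pay $65, suppliers receive $50, Q = 147. (Wedge: Pb − Ps = 15.)
Revenue = t · Q = 15 · 147 = $2205.

Tax revenue = $2205.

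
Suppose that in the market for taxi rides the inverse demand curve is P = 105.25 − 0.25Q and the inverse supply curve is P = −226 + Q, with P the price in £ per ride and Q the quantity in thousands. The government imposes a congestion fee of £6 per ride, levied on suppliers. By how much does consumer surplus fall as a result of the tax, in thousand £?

Consumer surplus falls by £315.12 thousand.

Rewrite in direct form: Qd = 421 − 4P and Qs = P + 226.
Before the tax: set 421 − 4P = P + 226 → P* = £39, Q* = 265.
With the tax collected from suppliers, supply shifts: Qs = (P − 6) + 226.
New equilibrium: buyers pay £40.2, suppliers receive £34.2, Q = 260.2. (Wedge: Pb − Ps = 6.)
ΔCS is the trapezoid between Q = 260.2 and Q = 265 of height £1.2: ½ · (265 + 260.2) · 1.2 = £315.12.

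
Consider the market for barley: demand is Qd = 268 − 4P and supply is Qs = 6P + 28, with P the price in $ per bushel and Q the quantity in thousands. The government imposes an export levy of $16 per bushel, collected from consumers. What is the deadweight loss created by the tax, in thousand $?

Without the tax, 268 − 4P = 6P + 28 gives 10P = 240, so P* = $24 and Q* = 172.
With the tax collected from consumers, demand (in seller-price terms) shifts: Qd = 268 − 4(P + 16).
New equilibrium: consumers pay $33.6, sellers receive $17.6, Q = 133.6. (Wedge: Pb − Ps = 16.)
Quantity falls by |ΔQ| = |172 − 133.6| = 38.4.
DWL = ½ · t · |ΔQ| = ½ · 16 · 38.4 = $307.2.

Deadweight loss = $307.2 thousand.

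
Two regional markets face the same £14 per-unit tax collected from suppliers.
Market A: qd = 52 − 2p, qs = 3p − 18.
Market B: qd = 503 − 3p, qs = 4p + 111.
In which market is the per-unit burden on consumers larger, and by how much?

Market A: pre-tax p* = £14, q* = 24; post-tax q = 7.2; per-unit burden on consumers = £8.4.
Market B: pre-tax p* = £56, q* = 335; post-tax q = 311; per-unit burden on consumers = £8.
Difference: £8.4 vs £8 → market A is larger by £0.4.

Market A, by £0.4.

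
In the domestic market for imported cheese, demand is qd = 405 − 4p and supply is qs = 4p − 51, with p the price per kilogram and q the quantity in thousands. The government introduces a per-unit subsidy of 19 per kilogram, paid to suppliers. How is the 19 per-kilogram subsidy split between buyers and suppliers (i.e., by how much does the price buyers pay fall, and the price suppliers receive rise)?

Buyers gain 9.5 per kilogram; suppliers gain 9.5 per kilogram.

Before the subsidy: set 405 − 4p = 4p − 51 → p* = 57, q* = 177.
With a per-unit subsidy paid to suppliers, each receives p + 19 per unit sold, so supply becomes qs = 4(p + 19) − 51.
New equilibrium: buyers pay 47.5, suppliers receive 66.5, q = 215. (Wedge: pb − ps = −19.)
Gain to buyers: 9.5; to suppliers: 9.5. (They sum to 19.)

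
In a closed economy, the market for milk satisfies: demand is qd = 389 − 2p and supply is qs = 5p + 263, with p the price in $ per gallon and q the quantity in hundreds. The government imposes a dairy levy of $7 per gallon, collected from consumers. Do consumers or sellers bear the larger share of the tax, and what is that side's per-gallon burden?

Before the tax: set 389 − 2p = 5p + 263 → p* = $18, q* = 353.
With the tax collected from consumers, demand (in seller-price terms) shifts: qd = 389 − 2(p + 7).
Solving gives q = 343 with consumers paying $23 and sellers receiving $16 (the $7 wedge).
Per-gallon burden: consumers $5, sellers $2.
Consumers take the larger share because demand is less price-elastic here (demand slope 2 vs supply slope 5).
The less price-elastic side of the market bears the larger share of a per-unit tax.

Consumers bear the larger share: $5 per gallon.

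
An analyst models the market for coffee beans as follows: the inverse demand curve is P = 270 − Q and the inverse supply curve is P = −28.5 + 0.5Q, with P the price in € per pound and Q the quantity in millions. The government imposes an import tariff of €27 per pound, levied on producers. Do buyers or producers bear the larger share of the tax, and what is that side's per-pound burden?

Inverting to Q(P) form: Qd = 270 − P; Qs = 2P + 57.
Without the tax, 270 − P = 2P + 57 gives 3P = 213, so P* = €71 and Q* = 199.
With the tax collected from producers, supply shifts: Qs = 2(P − 27) + 57.
Solving gives Q = 181 with buyers paying €89 and producers receiving €62 (the €27 wedge).
Per-pound burden: buyers €18, producers €9.
Buyers take the larger share because demand is less price-elastic here (demand slope 1 vs supply slope 2).
The less price-elastic side of the market bears the larger share of a per-unit tax.

Buyers bear the larger share: €18 per pound.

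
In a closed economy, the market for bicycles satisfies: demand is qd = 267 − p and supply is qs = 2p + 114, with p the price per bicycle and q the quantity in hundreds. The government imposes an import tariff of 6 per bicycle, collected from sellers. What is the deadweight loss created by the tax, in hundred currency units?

Deadweight loss = 12 hundred.

Before the tax: set 267 − p = 2p + 114 → p* = 51, q* = 216.
With the tax collected from sellers, supply shifts: qs = 2(p − 6) + 114.
New equilibrium: consumers pay 55, sellers receive 49, q = 212. (Wedge: pb − ps = 6.)
Quantity falls by |ΔQ| = |216 − 212| = 4.
DWL = ½ · t · |ΔQ| = ½ · 6 · 4 = 12.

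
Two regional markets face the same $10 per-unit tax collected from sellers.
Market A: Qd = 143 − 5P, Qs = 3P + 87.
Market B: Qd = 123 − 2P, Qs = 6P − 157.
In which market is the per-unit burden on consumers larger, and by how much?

Market B, by $3.75.

Market A: pre-tax P* = $7, Q* = 108; post-tax Q = 89.25; per-unit burden on consumers = $3.75.
Market B: pre-tax P* = $35, Q* = 53; post-tax Q = 38; per-unit burden on consumers = $7.5.
Difference: $3.75 vs $7.5 → market B is larger by $3.75.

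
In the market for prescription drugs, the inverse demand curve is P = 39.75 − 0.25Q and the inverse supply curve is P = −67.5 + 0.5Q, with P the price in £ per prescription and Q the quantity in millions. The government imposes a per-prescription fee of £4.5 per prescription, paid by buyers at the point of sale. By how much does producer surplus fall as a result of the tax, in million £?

Inverting to Q(P) form: Qd = 159 − 4P; Qs = 2P + 135.
Without the tax, 159 − 4P = 2P + 135 gives 6P = 24, so P* = £4 and Q* = 143.
With the tax collected from buyers, demand (in seller-price terms) shifts: Qd = 159 − 4(P + 4.5).
Solving gives Q = 137 with buyers paying £5.5 and suppliers receiving £1 (the £4.5 wedge).
ΔPS is the trapezoid between Q = 137 and Q = 143 of height £3: ½ · (143 + 137) · 3 = £420.

Producer surplus falls by £420 million.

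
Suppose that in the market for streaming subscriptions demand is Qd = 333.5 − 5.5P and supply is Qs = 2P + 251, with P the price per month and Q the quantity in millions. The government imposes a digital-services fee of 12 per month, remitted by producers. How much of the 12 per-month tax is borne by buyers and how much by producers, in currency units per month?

Without the tax, 333.5 − 5.5P = 2P + 251 gives 7.5P = 82.5, so P* = 11 and Q* = 273.
With the tax collected from producers, supply shifts: Qs = 2(P − 12) + 251.
New equilibrium: buyers pay 14.2, producers receive 2.2, Q = 255.4. (Wedge: Pb − Ps = 12.)
Burden on buyers: 3.2; on producers: 8.8. (They sum to 12.)

Buyers bear 3.2 per month; producers bear 8.8 per month.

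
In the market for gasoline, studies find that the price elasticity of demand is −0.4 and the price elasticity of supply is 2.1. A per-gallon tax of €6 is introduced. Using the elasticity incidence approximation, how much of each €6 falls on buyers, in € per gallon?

Incidence ratio: buyers' share ≈ εs / (εs + |εd|) = 2.1 / (2.1 + 0.4) = 0.84.
So buyers bear ≈ 0.84 × €6 = €5.04; producers bear €0.96.

Buyers bear ≈ €5.04 per gallon.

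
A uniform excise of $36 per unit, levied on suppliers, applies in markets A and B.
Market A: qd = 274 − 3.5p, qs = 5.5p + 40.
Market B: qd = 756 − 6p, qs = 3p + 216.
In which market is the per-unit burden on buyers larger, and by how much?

Market A, by $10.

Market A: pre-tax p* = $26, q* = 183; post-tax q = 106; per-unit burden on buyers = $22.
Market B: pre-tax p* = $60, q* = 396; post-tax q = 324; per-unit burden on buyers = $12.
Difference: $22 vs $12 → market A is larger by $10.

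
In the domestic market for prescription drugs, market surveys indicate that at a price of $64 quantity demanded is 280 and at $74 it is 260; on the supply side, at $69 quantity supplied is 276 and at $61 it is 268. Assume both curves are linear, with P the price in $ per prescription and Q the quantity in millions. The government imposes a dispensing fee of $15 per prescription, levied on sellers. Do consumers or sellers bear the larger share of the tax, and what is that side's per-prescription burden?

Demand slope: (260 − 280)/(74 − 64) = -2, so Qd = 408 − 2P.
Supply slope: (268 − 276)/(61 − 69) = 1, so Qs = P + 207.
Before the tax: set 408 − 2P = P + 207 → P* = $67, Q* = 274.
With the tax collected from sellers, supply shifts: Qs = (P − 15) + 207.
New equilibrium: consumers pay $72, sellers receive $57, Q = 264. (Wedge: Pb − Ps = 15.)
Per-prescription burden: consumers $5, sellers $10.
Sellers take the larger share because supply is less price-elastic here (demand slope 2 vs supply slope 1).
The less price-elastic side of the market bears the larger share of a per-unit tax.

Sellers bear the larger share: $10 per prescription.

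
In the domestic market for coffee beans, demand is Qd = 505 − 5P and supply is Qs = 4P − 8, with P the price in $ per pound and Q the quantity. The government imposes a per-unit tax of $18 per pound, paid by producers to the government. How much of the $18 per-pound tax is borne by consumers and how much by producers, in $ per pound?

Before the tax: set 505 − 5P = 4P − 8 → P* = $57, Q* = 220.
With the tax collected from producers, supply shifts: Qs = 4(P − 18) − 8.
New equilibrium: consumers pay $65, producers receive $47, Q = 180. (Wedge: Pb − Ps = 18.)
Burden on consumers: $8; on producers: $10. (They sum to $18.)

Consumers bear $8 per pound; producers bear $10 per pound.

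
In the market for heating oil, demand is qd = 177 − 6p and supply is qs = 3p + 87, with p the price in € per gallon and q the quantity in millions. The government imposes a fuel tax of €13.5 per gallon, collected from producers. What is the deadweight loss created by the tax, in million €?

Deadweight loss = €182.25 million.

Before the tax: set 177 − 6p = 3p + 87 → p* = €10, q* = 117.
With the tax collected from producers, supply shifts: qs = 3(p − 13.5) + 87.
New equilibrium: consumers pay €14.5, producers receive €1, q = 90. (Wedge: pb − ps = 13.5.)
Quantity falls by |ΔQ| = |117 − 90| = 27.
DWL = ½ · t · |ΔQ| = ½ · 13.5 · 27 = €182.25.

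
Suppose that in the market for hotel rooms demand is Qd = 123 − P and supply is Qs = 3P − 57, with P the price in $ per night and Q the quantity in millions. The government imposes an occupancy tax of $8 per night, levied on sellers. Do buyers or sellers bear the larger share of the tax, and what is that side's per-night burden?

Before the tax: set 123 − P = 3P − 57 → P* = $45, Q* = 78.
With the tax collected from sellers, supply shifts: Qs = 3(P − 8) − 57.
New equilibrium: buyers pay $51, sellers receive $43, Q = 72. (Wedge: Pb − Ps = 8.)
Per-night burden: buyers $6, sellers $2.
Buyers take the larger share because demand is less price-elastic here (demand slope 1 vs supply slope 3).

Buyers bear the larger share: $6 per night.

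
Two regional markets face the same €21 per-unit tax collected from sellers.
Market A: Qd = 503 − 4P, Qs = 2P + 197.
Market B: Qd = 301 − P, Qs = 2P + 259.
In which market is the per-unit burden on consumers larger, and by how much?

Market B, by €7.

Market A: pre-tax P* = €51, Q* = 299; post-tax Q = 271; per-unit burden on consumers = €7.
Market B: pre-tax P* = €14, Q* = 287; post-tax Q = 273; per-unit burden on consumers = €14.
Difference: €7 vs €14 → market B is larger by €7.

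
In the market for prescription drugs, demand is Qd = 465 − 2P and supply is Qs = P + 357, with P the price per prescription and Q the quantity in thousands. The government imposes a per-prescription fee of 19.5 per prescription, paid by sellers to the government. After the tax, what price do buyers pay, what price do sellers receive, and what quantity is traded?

Buyers pay 42.5; sellers receive 23; quantity = 380.

Before the tax: set 465 − 2P = P + 357 → P* = 36, Q* = 393.
With the tax collected from sellers, supply shifts: Qs = (P − 19.5) + 357.
Solving gives Q = 380 with buyers paying 42.5 and sellers receiving 23 (the 19.5 wedge).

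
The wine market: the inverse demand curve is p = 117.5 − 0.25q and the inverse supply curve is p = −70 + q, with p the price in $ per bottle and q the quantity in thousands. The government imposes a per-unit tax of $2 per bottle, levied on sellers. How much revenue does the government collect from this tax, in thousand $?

Tax revenue = $296.8 thousand.

Inverting to q(p) form: qd = 470 − 4p; qs = p + 70.
Before the tax: set 470 − 4p = p + 70 → p* = $80, q* = 150.
With the tax collected from sellers, supply shifts: qs = (p − 2) + 70.
New equilibrium: consumers pay $80.4, sellers receive $78.4, q = 148.4. (Wedge: pb − ps = 2.)
Revenue = t · Q = 2 · 148.4 = $296.8.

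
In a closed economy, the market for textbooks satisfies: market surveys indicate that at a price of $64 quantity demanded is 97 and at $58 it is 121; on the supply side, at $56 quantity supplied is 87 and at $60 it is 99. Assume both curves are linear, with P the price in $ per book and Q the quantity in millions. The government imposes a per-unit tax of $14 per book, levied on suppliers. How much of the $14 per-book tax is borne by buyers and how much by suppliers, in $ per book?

Demand slope: (121 − 97)/(58 − 64) = -4, so Qd = 353 − 4P.
Supply slope: (99 − 87)/(60 − 56) = 3, so Qs = 3P − 81.
Without the tax, 353 − 4P = 3P − 81 gives 7P = 434, so P* = $62 and Q* = 105.
With the tax collected from suppliers, supply shifts: Qs = 3(P − 14) − 81.
Solving gives Q = 81 with buyers paying $68 and suppliers receiving $54 (the $14 wedge).
Burden on buyers: $6; on suppliers: $8. (They sum to $14.)
The less price-elastic side of the market bears the larger share of a per-unit tax.

Buyers bear $6 per book; suppliers bear $8 per book.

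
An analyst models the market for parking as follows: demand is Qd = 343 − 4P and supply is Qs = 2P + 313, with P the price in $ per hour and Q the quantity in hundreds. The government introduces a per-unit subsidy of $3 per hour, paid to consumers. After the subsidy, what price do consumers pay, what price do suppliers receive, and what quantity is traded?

Before the subsidy: set 343 − 4P = 2P + 313 → P* = $5, Q* = 323.
With a per-unit subsidy paid to consumers, each effectively pays P − 3, so demand becomes Qd = 343 − 4(P − 3).
New equilibrium: consumers pay $4, suppliers receive $7, Q = 327. (Wedge: Pb − Ps = −3.)

Consumers pay $4; suppliers receive $7; quantity = 327.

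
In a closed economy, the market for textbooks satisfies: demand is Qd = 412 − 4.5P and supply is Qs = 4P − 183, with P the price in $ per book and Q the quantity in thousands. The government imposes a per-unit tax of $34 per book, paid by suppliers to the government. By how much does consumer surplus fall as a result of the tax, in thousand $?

Without the tax, 412 − 4.5P = 4P − 183 gives 8.5P = 595, so P* = $70 and Q* = 97.
With the tax collected from suppliers, supply shifts: Qs = 4(P − 34) − 183.
New equilibrium: buyers pay $86, suppliers receive $52, Q = 25. (Wedge: Pb − Ps = 34.)
ΔCS is the trapezoid between Q = 25 and Q = 97 of height $16: ½ · (97 + 25) · 16 = $976.

Consumer surplus falls by $976 thousand.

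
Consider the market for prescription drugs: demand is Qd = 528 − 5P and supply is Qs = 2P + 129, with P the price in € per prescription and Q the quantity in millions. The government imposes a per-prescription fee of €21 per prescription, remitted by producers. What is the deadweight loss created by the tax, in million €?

Deadweight loss = €315 million.

Before the tax: set 528 − 5P = 2P + 129 → P* = €57, Q* = 243.
With the tax collected from producers, supply shifts: Qs = 2(P − 21) + 129.
Solving gives Q = 213 with buyers paying €63 and producers receiving €42 (the €21 wedge).
Quantity falls by |ΔQ| = |243 − 213| = 30.
DWL = ½ · t · |ΔQ| = ½ · 21 · 30 = €315.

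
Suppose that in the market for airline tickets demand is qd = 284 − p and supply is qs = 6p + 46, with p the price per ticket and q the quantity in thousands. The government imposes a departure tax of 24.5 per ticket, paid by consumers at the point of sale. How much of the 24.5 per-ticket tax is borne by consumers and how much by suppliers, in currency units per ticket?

Without the tax, 284 − p = 6p + 46 gives 7p = 238, so p* = 34 and q* = 250.
With the tax collected from consumers, demand (in seller-price terms) shifts: qd = 284 − (p + 24.5).
New equilibrium: consumers pay 55, suppliers receive 30.5, q = 229. (Wedge: pb − ps = 24.5.)
Burden on consumers: 21; on suppliers: 3.5. (They sum to 24.5.)
The less price-elastic side of the market bears the larger share of a per-unit tax.

Consumers bear 21 per ticket; suppliers bear 3.5 per ticket.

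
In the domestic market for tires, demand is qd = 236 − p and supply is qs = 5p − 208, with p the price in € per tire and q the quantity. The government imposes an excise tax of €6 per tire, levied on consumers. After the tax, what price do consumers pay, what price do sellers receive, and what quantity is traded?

Consumers pay €79; sellers receive €73; quantity = 157.

Before the tax: set 236 − p = 5p − 208 → p* = €74, q* = 162.
With the tax collected from consumers, demand (in seller-price terms) shifts: qd = 236 − (p + 6).
Solving gives q = 157 with consumers paying €79 and sellers receiving €73 (the €6 wedge).
The less price-elastic side of the market bears the larger share of a per-unit tax.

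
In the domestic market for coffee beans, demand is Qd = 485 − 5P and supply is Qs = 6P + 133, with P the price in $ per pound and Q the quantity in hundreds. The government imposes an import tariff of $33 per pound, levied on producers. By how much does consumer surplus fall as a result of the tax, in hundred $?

Consumer surplus falls by $5040 hundred.

Without the tax, 485 − 5P = 6P + 133 gives 11P = 352, so P* = $32 and Q* = 325.
With the tax collected from producers, supply shifts: Qs = 6(P − 33) + 133.
New equilibrium: buyers pay $50, producers receive $17, Q = 235. (Wedge: Pb − Ps = 33.)
ΔCS is the trapezoid between Q = 235 and Q = 325 of height $18: ½ · (325 + 235) · 18 = $5040.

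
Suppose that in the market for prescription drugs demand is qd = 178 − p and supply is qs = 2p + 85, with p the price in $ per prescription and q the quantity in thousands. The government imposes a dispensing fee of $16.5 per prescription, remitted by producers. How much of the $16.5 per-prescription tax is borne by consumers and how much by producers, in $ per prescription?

Consumers bear $11 per prescription; producers bear $5.5 per prescription.

Before the tax: set 178 − p = 2p + 85 → p* = $31, q* = 147.
With the tax collected from producers, supply shifts: qs = 2(p − 16.5) + 85.
Solving gives q = 136 with consumers paying $42 and producers receiving $25.5 (the $16.5 wedge).
Burden on consumers: $11; on producers: $5.5. (They sum to $16.5.)
The less price-elastic side of the market bears the larger share of a per-unit tax.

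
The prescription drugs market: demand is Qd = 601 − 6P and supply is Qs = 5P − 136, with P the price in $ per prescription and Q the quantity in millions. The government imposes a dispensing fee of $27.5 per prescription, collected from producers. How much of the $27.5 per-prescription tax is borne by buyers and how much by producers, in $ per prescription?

Buyers bear $12.5 per prescription; producers bear $15 per prescription.

Without the tax, 601 − 6P = 5P − 136 gives 11P = 737, so P* = $67 and Q* = 199.
With the tax collected from producers, supply shifts: Qs = 5(P − 27.5) − 136.
Solving gives Q = 124 with buyers paying $79.5 and producers receiving $52 (the $27.5 wedge).
Burden on buyers: $12.5; on producers: $15. (They sum to $27.5.)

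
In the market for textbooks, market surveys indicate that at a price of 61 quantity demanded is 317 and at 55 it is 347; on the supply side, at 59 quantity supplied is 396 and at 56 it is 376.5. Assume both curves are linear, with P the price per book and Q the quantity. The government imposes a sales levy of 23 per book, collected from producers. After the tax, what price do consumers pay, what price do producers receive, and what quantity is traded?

Consumers pay 66; producers receive 43; quantity = 292.

Demand slope: (347 − 317)/(55 − 61) = -5, so Qd = 622 − 5P.
Supply slope: (376.5 − 396)/(56 − 59) = 6.5, so Qs = 6.5P + 12.5.
Before the tax: set 622 − 5P = 6.5P + 12.5 → P* = 53, Q* = 357.
With the tax collected from producers, supply shifts: Qs = 6.5(P − 23) + 12.5.
New equilibrium: consumers pay 66, producers receive 43, Q = 292. (Wedge: Pb − Ps = 23.)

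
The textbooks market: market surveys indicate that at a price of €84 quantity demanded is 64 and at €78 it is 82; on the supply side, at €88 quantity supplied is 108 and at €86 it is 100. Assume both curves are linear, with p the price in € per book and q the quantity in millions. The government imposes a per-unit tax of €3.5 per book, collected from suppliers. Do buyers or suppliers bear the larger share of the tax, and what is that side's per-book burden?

Buyers bear the larger share: €2 per book.

Demand slope: (82 − 64)/(78 − 84) = -3, so qd = 316 − 3p.
Supply slope: (100 − 108)/(86 − 88) = 4, so qs = 4p − 244.
Without the tax, 316 − 3p = 4p − 244 gives 7p = 560, so p* = €80 and q* = 76.
With the tax collected from suppliers, supply shifts: qs = 4(p − 3.5) − 244.
New equilibrium: buyers pay €82, suppliers receive €78.5, q = 70. (Wedge: pb − ps = 3.5.)
Per-book burden: buyers €2, suppliers €1.5.
Buyers take the larger share because demand is less price-elastic here (demand slope 3 vs supply slope 4).
The less price-elastic side of the market bears the larger share of a per-unit tax.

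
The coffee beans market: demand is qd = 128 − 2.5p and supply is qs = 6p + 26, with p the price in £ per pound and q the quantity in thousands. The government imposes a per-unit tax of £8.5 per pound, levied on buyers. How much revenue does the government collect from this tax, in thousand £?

Tax revenue = £705.5 thousand.

Before the tax: set 128 − 2.5p = 6p + 26 → p* = £12, q* = 98.
With the tax collected from buyers, demand (in seller-price terms) shifts: qd = 128 − 2.5(p + 8.5).
New equilibrium: buyers pay £18, producers receive £9.5, q = 83. (Wedge: pb − ps = 8.5.)
Revenue = t · Q = 8.5 · 83 = £705.5.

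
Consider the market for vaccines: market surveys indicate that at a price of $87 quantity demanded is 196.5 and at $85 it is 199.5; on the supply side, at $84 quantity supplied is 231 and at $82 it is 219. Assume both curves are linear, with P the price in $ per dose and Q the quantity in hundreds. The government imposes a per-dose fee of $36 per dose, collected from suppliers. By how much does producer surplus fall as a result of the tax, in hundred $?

Demand slope: (199.5 − 196.5)/(85 − 87) = -1.5, so Qd = 327 − 1.5P.
Supply slope: (219 − 231)/(82 − 84) = 6, so Qs = 6P − 273.
Without the tax, 327 − 1.5P = 6P − 273 gives 7.5P = 600, so P* = $80 and Q* = 207.
With the tax collected from suppliers, supply shifts: Qs = 6(P − 36) − 273.
Solving gives Q = 163.8 with buyers paying $108.8 and suppliers receiving $72.8 (the $36 wedge).
ΔPS is the trapezoid between Q = 163.8 and Q = 207 of height $7.2: ½ · (207 + 163.8) · 7.2 = $1334.88.

Producer surplus falls by $1334.88 hundred.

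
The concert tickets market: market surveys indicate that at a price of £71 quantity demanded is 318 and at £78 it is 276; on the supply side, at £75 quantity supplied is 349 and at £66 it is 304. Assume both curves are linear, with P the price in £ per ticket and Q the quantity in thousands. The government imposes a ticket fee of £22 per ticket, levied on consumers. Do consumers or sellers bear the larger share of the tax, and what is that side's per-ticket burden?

Demand slope: (276 − 318)/(78 − 71) = -6, so Qd = 744 − 6P.
Supply slope: (304 − 349)/(66 − 75) = 5, so Qs = 5P − 26.
Before the tax: set 744 − 6P = 5P − 26 → P* = £70, Q* = 324.
With the tax collected from consumers, demand (in seller-price terms) shifts: Qd = 744 − 6(P + 22).
New equilibrium: consumers pay £80, sellers receive £58, Q = 264. (Wedge: Pb − Ps = 22.)
Per-ticket burden: consumers £10, sellers £12.
Sellers take the larger share because supply is less price-elastic here (demand slope 6 vs supply slope 5).

Sellers bear the larger share: £12 per ticket.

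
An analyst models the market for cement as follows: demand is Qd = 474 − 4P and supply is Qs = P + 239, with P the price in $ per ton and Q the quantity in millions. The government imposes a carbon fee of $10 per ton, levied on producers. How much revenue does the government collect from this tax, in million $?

Without the tax, 474 − 4P = P + 239 gives 5P = 235, so P* = $47 and Q* = 286.
With the tax collected from producers, supply shifts: Qs = (P − 10) + 239.
Solving gives Q = 278 with consumers paying $49 and producers receiving $39 (the $10 wedge).
Revenue = t · Q = 10 · 278 = $2780.

Tax revenue = $2780 million.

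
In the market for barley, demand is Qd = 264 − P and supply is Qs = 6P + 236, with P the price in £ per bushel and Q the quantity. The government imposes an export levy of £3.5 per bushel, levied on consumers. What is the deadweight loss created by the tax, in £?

Deadweight loss = £5.25.

Without the tax, 264 − P = 6P + 236 gives 7P = 28, so P* = £4 and Q* = 260.
With the tax collected from consumers, demand (in seller-price terms) shifts: Qd = 264 − (P + 3.5).
New equilibrium: consumers pay £7, suppliers receive £3.5, Q = 257. (Wedge: Pb − Ps = 3.5.)
Quantity falls by |ΔQ| = |260 − 257| = 3.
DWL = ½ · t · |ΔQ| = ½ · 3.5 · 3 = £5.25.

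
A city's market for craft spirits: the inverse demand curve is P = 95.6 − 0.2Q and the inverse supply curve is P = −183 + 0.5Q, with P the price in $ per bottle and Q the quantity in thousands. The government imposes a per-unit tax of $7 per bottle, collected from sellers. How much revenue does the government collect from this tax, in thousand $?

Inverting to Q(P) form: Qd = 478 − 5P; Qs = 2P + 366.
Without the tax, 478 − 5P = 2P + 366 gives 7P = 112, so P* = $16 and Q* = 398.
With the tax collected from sellers, supply shifts: Qs = 2(P − 7) + 366.
New equilibrium: buyers pay $18, sellers receive $11, Q = 388. (Wedge: Pb − Ps = 7.)
Revenue = t · Q = 7 · 388 = $2716.

Tax revenue = $2716 thousand.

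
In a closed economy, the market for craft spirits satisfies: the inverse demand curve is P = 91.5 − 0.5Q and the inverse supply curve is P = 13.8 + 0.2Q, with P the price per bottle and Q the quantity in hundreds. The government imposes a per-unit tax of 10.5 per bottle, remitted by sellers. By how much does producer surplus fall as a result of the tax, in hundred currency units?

Producer surplus falls by 310.5 hundred.

Rewrite in direct form: Qd = 183 − 2P and Qs = 5P − 69.
Without the tax, 183 − 2P = 5P − 69 gives 7P = 252, so P* = 36 and Q* = 111.
With the tax collected from sellers, supply shifts: Qs = 5(P − 10.5) − 69.
New equilibrium: consumers pay 43.5, sellers receive 33, Q = 96. (Wedge: Pb − Ps = 10.5.)
ΔPS is the trapezoid between Q = 96 and Q = 111 of height 3: ½ · (111 + 96) · 3 = 310.5.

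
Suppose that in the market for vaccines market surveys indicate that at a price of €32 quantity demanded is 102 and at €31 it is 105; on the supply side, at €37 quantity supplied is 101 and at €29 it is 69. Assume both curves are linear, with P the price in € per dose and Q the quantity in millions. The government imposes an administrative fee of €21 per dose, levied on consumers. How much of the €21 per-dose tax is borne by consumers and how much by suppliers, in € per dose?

Demand slope: (105 − 102)/(31 − 32) = -3, so Qd = 198 − 3P.
Supply slope: (69 − 101)/(29 − 37) = 4, so Qs = 4P − 47.
Before the tax: set 198 − 3P = 4P − 47 → P* = €35, Q* = 93.
With the tax collected from consumers, demand (in seller-price terms) shifts: Qd = 198 − 3(P + 21).
New equilibrium: consumers pay €47, suppliers receive €26, Q = 57. (Wedge: Pb − Ps = 21.)
Burden on consumers: €12; on suppliers: €9. (They sum to €21.)
The less price-elastic side of the market bears the larger share of a per-unit tax.

Consumers bear €12 per dose; suppliers bear €9 per dose.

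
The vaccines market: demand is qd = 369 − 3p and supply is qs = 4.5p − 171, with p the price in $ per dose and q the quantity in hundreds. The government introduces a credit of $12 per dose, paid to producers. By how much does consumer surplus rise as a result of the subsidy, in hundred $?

Consumer surplus rises by $1179.36 hundred.

Without the subsidy, 369 − 3p = 4.5p − 171 gives 7.5p = 540, so p* = $72 and q* = 153.
With a per-unit subsidy paid to producers, each receives p + 12 per unit sold, so supply becomes qs = 4.5(p + 12) − 171.
Solving gives q = 174.6 with consumers paying $64.8 and producers receiving $76.8 (the $12 wedge).
ΔCS is the trapezoid between Q = 174.6 and Q = 153 of height $7.2: ½ · (153 + 174.6) · 7.2 = $1179.36.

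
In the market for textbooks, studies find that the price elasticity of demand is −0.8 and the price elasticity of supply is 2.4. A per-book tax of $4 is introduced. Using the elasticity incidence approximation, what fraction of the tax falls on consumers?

Consumers' share ≈ 0.75.

Incidence ratio: consumers' share ≈ εs / (εs + |εd|) = 2.4 / (2.4 + 0.8) = 0.75.
Supply is the more elastic side, so consumers bear the larger share.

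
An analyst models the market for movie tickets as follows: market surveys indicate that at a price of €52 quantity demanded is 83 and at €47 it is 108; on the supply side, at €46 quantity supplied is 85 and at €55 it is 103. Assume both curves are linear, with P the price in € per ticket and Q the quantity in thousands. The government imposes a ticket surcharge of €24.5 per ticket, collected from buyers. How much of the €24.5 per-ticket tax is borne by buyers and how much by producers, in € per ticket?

Demand slope: (108 − 83)/(47 − 52) = -5, so Qd = 343 − 5P.
Supply slope: (103 − 85)/(55 − 46) = 2, so Qs = 2P − 7.
Without the tax, 343 − 5P = 2P − 7 gives 7P = 350, so P* = €50 and Q* = 93.
With the tax collected from buyers, demand (in seller-price terms) shifts: Qd = 343 − 5(P + 24.5).
Solving gives Q = 58 with buyers paying €57 and producers receiving €32.5 (the €24.5 wedge).
Burden on buyers: €7; on producers: €17.5. (They sum to €24.5.)

Buyers bear €7 per ticket; producers bear €17.5 per ticket.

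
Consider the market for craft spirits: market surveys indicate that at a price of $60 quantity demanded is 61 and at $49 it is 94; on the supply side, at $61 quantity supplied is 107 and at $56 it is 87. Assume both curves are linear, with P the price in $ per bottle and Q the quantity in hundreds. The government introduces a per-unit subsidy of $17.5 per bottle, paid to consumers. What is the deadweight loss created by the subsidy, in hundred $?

Deadweight loss = $262.5 hundred.

Demand slope: (94 − 61)/(49 − 60) = -3, so Qd = 241 − 3P.
Supply slope: (87 − 107)/(56 − 61) = 4, so Qs = 4P − 137.
Before the subsidy: set 241 − 3P = 4P − 137 → P* = $54, Q* = 79.
With a per-unit subsidy paid to consumers, each effectively pays P − 17.5, so demand becomes Qd = 241 − 3(P − 17.5).
New equilibrium: consumers pay $44, suppliers receive $61.5, Q = 109. (Wedge: Pb − Ps = −17.5.)
Quantity rises by |ΔQ| = |79 − 109| = 30.
DWL = ½ · t · |ΔQ| = ½ · 17.5 · 30 = $262.5.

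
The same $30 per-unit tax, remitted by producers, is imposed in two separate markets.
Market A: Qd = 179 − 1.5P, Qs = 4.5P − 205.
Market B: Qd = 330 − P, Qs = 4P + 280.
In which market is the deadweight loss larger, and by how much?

Market A: pre-tax P* = $64, Q* = 83; post-tax Q = 49.25; deadweight loss = $506.25.
Market B: pre-tax P* = $10, Q* = 320; post-tax Q = 296; deadweight loss = $360.
Difference: $506.25 vs $360 → market A is larger by $146.25.

Market A, by $146.25.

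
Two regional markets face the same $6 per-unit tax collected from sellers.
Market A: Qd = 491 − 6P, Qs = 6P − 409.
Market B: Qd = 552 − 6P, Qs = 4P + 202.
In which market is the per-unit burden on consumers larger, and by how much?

Market A, by $0.6.

Market A: pre-tax P* = $75, Q* = 41; post-tax Q = 23; per-unit burden on consumers = $3.
Market B: pre-tax P* = $35, Q* = 342; post-tax Q = 327.6; per-unit burden on consumers = $2.4.
Difference: $3 vs $2.4 → market A is larger by $0.6.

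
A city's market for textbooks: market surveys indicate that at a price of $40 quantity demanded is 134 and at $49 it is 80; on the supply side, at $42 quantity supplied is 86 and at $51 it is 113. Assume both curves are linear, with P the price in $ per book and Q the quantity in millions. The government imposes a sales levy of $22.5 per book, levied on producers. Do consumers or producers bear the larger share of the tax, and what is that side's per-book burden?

Demand slope: (80 − 134)/(49 − 40) = -6, so Qd = 374 − 6P.
Supply slope: (113 − 86)/(51 − 42) = 3, so Qs = 3P − 40.
Without the tax, 374 − 6P = 3P − 40 gives 9P = 414, so P* = $46 and Q* = 98.
With the tax collected from producers, supply shifts: Qs = 3(P − 22.5) − 40.
Solving gives Q = 53 with consumers paying $53.5 and producers receiving $31 (the $22.5 wedge).
Per-book burden: consumers $7.5, producers $15.
Producers take the larger share because supply is less price-elastic here (demand slope 6 vs supply slope 3).

Producers bear the larger share: $15 per book.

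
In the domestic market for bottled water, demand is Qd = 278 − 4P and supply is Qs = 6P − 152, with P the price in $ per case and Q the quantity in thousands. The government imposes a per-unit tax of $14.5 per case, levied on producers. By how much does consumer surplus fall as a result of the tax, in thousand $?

Consumer surplus falls by $770.82 thousand.

Without the tax, 278 − 4P = 6P − 152 gives 10P = 430, so P* = $43 and Q* = 106.
With the tax collected from producers, supply shifts: Qs = 6(P − 14.5) − 152.
Solving gives Q = 71.2 with buyers paying $51.7 and producers receiving $37.2 (the $14.5 wedge).
ΔCS is the trapezoid between Q = 71.2 and Q = 106 of height $8.7: ½ · (106 + 71.2) · 8.7 = $770.82.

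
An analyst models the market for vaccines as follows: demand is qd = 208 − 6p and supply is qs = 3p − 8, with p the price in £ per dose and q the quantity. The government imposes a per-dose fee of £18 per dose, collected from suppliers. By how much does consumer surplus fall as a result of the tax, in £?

Consumer surplus falls by £276.

Without the tax, 208 − 6p = 3p − 8 gives 9p = 216, so p* = £24 and q* = 64.
With the tax collected from suppliers, supply shifts: qs = 3(p − 18) − 8.
New equilibrium: consumers pay £30, suppliers receive £12, q = 28. (Wedge: pb − ps = 18.)
ΔCS is the trapezoid between Q = 28 and Q = 64 of height £6: ½ · (64 + 28) · 6 = £276.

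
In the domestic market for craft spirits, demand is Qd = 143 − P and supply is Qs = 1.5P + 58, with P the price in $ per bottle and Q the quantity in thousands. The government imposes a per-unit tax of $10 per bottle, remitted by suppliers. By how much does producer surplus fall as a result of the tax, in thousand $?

Before the tax: set 143 − P = 1.5P + 58 → P* = $34, Q* = 109.
With the tax collected from suppliers, supply shifts: Qs = 1.5(P − 10) + 58.
New equilibrium: consumers pay $40, suppliers receive $30, Q = 103. (Wedge: Pb − Ps = 10.)
ΔPS is the trapezoid between Q = 103 and Q = 109 of height $4: ½ · (109 + 103) · 4 = $424.

Producer surplus falls by $424 thousand.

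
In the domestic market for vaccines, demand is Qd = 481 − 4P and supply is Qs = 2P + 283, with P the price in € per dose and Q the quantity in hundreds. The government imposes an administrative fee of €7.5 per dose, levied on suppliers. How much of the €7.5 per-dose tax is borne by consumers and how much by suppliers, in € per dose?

Consumers bear €2.5 per dose; suppliers bear €5 per dose.

Without the tax, 481 − 4P = 2P + 283 gives 6P = 198, so P* = €33 and Q* = 349.
With the tax collected from suppliers, supply shifts: Qs = 2(P − 7.5) + 283.
New equilibrium: consumers pay €35.5, suppliers receive €28, Q = 339. (Wedge: Pb − Ps = 7.5.)
Burden on consumers: €2.5; on suppliers: €5. (They sum to €7.5.)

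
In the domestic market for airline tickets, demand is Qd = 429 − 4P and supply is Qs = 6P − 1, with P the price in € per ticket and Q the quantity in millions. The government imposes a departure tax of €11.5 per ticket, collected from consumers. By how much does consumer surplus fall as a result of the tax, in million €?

Before the tax: set 429 − 4P = 6P − 1 → P* = €43, Q* = 257.
With the tax collected from consumers, demand (in seller-price terms) shifts: Qd = 429 − 4(P + 11.5).
Solving gives Q = 229.4 with consumers paying €49.9 and sellers receiving €38.4 (the €11.5 wedge).
ΔCS is the trapezoid between Q = 229.4 and Q = 257 of height €6.9: ½ · (257 + 229.4) · 6.9 = €1678.08.

Consumer surplus falls by €1678.08 million.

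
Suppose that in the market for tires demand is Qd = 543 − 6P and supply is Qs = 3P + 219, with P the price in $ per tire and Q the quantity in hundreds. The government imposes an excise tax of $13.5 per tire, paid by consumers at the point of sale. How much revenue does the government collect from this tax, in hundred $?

Tax revenue = $4050 hundred.

Without the tax, 543 − 6P = 3P + 219 gives 9P = 324, so P* = $36 and Q* = 327.
With the tax collected from consumers, demand (in seller-price terms) shifts: Qd = 543 − 6(P + 13.5).
New equilibrium: consumers pay $40.5, sellers receive $27, Q = 300. (Wedge: Pb − Ps = 13.5.)
Revenue = t · Q = 13.5 · 300 = $4050.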